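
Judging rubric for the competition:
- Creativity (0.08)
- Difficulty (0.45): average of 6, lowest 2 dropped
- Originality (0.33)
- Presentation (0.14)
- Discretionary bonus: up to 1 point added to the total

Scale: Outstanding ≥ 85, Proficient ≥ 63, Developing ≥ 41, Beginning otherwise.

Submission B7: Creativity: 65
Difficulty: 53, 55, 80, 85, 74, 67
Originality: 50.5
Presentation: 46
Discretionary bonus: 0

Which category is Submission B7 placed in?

Difficulty: drop 53, 55 → average of remaining 4 = 306/4 = 76.5
Weighted total:
  Creativity 65 × 0.08 = 5.2
  Difficulty 76.5 × 0.45 = 34.425
  Originality 50.5 × 0.33 = 16.665
  Presentation 46 × 0.14 = 6.44
Sum = 62.73
Discretionary bonus: 62.73 + 0 = 62.73
62.73 is ≥ 41 and < 63 → Developing

Developing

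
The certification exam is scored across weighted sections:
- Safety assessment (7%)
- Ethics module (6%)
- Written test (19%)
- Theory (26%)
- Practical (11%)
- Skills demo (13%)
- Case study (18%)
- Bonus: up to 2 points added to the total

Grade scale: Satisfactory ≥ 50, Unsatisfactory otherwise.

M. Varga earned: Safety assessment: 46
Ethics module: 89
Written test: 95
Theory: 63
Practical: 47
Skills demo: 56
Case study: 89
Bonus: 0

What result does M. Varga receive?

Weighted total:
  Safety assessment 46 × 0.07 = 3.22
  Ethics module 89 × 0.06 = 5.34
  Written test 95 × 0.19 = 18.05
  Theory 63 × 0.26 = 16.38
  Practical 47 × 0.11 = 5.17
  Skills demo 56 × 0.13 = 7.28
  Case study 89 × 0.18 = 16.02
Sum = 71.46
Bonus: 71.46 + 0 = 71.46
71.46 ≥ 50 → Satisfactory

Satisfactory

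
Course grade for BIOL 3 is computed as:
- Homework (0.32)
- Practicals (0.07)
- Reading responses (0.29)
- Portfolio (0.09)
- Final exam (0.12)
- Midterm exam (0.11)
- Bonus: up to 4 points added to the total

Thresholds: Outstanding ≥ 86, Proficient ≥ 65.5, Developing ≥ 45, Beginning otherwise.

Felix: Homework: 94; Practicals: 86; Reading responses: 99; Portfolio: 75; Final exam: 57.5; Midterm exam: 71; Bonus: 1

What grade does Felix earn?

Outstanding

Weighted total:
  Homework 94 × 0.32 = 30.08
  Practicals 86 × 0.07 = 6.02
  Reading responses 99 × 0.29 = 28.71
  Portfolio 75 × 0.09 = 6.75
  Final exam 57.5 × 0.12 = 6.9
  Midterm exam 71 × 0.11 = 7.81
Sum = 86.27
Bonus: 86.27 + 1 = 87.27
87.27 ≥ 86 → Outstanding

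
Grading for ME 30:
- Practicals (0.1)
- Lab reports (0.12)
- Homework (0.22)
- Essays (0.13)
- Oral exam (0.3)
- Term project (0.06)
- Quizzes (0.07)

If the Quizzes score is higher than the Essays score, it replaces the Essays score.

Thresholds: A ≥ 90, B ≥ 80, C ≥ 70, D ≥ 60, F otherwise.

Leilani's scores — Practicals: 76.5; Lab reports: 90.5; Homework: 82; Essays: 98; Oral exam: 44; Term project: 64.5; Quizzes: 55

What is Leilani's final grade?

Quizzes (55) ≤ Essays (98), so Essays stays at 98.
Weighted total:
  Practicals 76.5 × 0.1 = 7.65
  Lab reports 90.5 × 0.12 = 10.86
  Homework 82 × 0.22 = 18.04
  Essays 98 × 0.13 = 12.74
  Oral exam 44 × 0.3 = 13.2
  Term project 64.5 × 0.06 = 3.87
  Quizzes 55 × 0.07 = 3.85
Sum = 70.21
70.21 is ≥ 70 and < 80 → C

C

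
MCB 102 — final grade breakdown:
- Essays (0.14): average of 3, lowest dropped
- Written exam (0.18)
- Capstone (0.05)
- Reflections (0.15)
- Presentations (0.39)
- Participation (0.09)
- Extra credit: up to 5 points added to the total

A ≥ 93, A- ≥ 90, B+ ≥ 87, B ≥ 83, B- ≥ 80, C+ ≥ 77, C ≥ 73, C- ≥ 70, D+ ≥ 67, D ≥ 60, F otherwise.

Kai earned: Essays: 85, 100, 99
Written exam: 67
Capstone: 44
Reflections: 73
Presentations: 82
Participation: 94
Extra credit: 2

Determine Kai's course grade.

Essays: drop 85 → average of remaining 2 = 199/2 = 99.5
Weighted total:
  Essays 99.5 × 0.14 = 13.93
  Written exam 67 × 0.18 = 12.06
  Capstone 44 × 0.05 = 2.2
  Reflections 73 × 0.15 = 10.95
  Presentations 82 × 0.39 = 31.98
  Participation 94 × 0.09 = 8.46
Sum = 79.58
Extra credit: 79.58 + 2 = 81.58
81.58 is ≥ 80 and < 83 → B-

B-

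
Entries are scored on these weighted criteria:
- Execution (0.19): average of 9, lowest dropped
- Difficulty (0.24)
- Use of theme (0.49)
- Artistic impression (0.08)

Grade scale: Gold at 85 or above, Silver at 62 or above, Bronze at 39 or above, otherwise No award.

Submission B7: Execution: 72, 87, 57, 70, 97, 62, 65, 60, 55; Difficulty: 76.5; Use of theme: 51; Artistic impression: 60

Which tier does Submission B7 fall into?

Execution: drop 55 → average of remaining 8 = 570/8 = 71.25
Weighted total:
  Execution 71.25 × 0.19 = 13.5375
  Difficulty 76.5 × 0.24 = 18.36
  Use of theme 51 × 0.49 = 24.99
  Artistic impression 60 × 0.08 = 4.8
Sum = 61.6875
61.6875 is ≥ 39 and < 62 → Bronze

Bronze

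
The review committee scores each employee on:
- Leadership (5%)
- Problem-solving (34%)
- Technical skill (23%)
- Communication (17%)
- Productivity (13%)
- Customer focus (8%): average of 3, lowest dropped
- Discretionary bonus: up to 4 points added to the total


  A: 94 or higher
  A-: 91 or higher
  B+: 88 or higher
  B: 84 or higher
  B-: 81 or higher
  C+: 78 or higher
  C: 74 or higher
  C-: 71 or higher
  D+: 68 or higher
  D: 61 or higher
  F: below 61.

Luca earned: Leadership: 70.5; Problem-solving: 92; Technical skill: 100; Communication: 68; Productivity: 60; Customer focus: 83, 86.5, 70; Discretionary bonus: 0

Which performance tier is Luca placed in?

B-

Customer focus: drop 70 → average of remaining 2 = 169.5/2 = 84.75
Weighted total:
  Leadership 70.5 × 0.05 = 3.525
  Problem-solving 92 × 0.34 = 31.28
  Technical skill 100 × 0.23 = 23
  Communication 68 × 0.17 = 11.56
  Productivity 60 × 0.13 = 7.8
  Customer focus 84.75 × 0.08 = 6.78
Sum = 83.945
Discretionary bonus: 83.945 + 0 = 83.945
83.945 is ≥ 81 and < 84 → B-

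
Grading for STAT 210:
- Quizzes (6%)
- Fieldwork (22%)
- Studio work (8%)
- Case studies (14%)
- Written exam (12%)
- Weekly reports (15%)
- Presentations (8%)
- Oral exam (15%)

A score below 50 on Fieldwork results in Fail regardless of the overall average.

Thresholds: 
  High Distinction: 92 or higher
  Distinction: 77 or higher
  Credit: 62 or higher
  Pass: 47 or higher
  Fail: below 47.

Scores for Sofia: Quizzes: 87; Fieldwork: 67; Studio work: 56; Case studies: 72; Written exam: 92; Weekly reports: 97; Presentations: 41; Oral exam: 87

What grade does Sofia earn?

Fieldwork score 67 ≥ 50: minimum met.
Weighted total:
  Quizzes 87 × 0.06 = 5.22
  Fieldwork 67 × 0.22 = 14.74
  Studio work 56 × 0.08 = 4.48
  Case studies 72 × 0.14 = 10.08
  Written exam 92 × 0.12 = 11.04
  Weekly reports 97 × 0.15 = 14.55
  Presentations 41 × 0.08 = 3.28
  Oral exam 87 × 0.15 = 13.05
Sum = 76.44
76.44 is ≥ 62 and < 77 → Credit

Credit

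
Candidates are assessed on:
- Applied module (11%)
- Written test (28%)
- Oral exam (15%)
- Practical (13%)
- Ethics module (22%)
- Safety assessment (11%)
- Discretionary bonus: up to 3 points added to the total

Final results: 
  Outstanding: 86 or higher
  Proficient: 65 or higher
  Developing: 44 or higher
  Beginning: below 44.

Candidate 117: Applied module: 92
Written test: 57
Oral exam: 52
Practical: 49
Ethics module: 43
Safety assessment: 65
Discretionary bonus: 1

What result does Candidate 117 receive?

Weighted total:
  Applied module 92 × 0.11 = 10.12
  Written test 57 × 0.28 = 15.96
  Oral exam 52 × 0.15 = 7.8
  Practical 49 × 0.13 = 6.37
  Ethics module 43 × 0.22 = 9.46
  Safety assessment 65 × 0.11 = 7.15
Sum = 56.86
Discretionary bonus: 56.86 + 1 = 57.86
57.86 is ≥ 44 and < 65 → Developing

Developing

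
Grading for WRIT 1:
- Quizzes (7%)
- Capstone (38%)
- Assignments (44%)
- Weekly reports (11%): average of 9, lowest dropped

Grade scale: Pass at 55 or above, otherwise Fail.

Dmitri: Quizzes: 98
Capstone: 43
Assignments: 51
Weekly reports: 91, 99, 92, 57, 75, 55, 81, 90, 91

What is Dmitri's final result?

Weekly reports: drop 55 → average of remaining 8 = 676/8 = 84.5
Weighted total:
  Quizzes 98 × 0.07 = 6.86
  Capstone 43 × 0.38 = 16.34
  Assignments 51 × 0.44 = 22.44
  Weekly reports 84.5 × 0.11 = 9.295
Sum = 54.935
54.935 < 55 → Fail

Fail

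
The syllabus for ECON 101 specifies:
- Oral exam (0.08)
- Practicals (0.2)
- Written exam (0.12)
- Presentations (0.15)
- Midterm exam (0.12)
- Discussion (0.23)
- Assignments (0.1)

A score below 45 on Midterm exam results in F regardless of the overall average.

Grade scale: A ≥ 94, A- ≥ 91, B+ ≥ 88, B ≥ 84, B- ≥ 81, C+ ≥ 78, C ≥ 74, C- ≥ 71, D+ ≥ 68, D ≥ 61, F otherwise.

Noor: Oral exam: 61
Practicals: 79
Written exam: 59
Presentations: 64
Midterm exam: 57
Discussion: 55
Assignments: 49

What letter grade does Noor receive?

D

Midterm exam score 57 ≥ 45: minimum met.
Weighted total:
  Oral exam 61 × 0.08 = 4.88
  Practicals 79 × 0.2 = 15.8
  Written exam 59 × 0.12 = 7.08
  Presentations 64 × 0.15 = 9.6
  Midterm exam 57 × 0.12 = 6.84
  Discussion 55 × 0.23 = 12.65
  Assignments 49 × 0.1 = 4.9
Sum = 61.75
61.75 is ≥ 61 and < 68 → D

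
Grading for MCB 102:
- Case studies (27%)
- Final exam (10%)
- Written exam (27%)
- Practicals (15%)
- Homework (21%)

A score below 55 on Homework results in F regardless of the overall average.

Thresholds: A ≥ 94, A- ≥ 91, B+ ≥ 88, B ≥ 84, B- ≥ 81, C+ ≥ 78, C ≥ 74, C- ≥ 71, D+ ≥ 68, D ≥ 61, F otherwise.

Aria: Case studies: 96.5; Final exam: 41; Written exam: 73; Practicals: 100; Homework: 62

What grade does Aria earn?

C

Homework score 62 ≥ 55: minimum met.
Weighted total:
  Case studies 96.5 × 0.27 = 26.055
  Final exam 41 × 0.1 = 4.1
  Written exam 73 × 0.27 = 19.71
  Practicals 100 × 0.15 = 15
  Homework 62 × 0.21 = 13.02
Sum = 77.885
77.885 is ≥ 74 and < 78 → C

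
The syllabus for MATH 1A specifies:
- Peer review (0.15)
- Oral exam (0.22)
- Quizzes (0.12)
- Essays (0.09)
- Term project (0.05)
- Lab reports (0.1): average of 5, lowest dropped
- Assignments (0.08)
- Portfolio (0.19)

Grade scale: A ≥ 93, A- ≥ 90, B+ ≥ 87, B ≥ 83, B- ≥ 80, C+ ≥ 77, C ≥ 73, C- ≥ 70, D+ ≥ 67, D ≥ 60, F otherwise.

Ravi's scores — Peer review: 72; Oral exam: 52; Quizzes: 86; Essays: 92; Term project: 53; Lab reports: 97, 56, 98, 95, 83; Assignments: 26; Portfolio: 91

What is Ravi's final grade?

C-

Lab reports: drop 56 → average of remaining 4 = 373/4 = 93.25
Weighted total:
  Peer review 72 × 0.15 = 10.8
  Oral exam 52 × 0.22 = 11.44
  Quizzes 86 × 0.12 = 10.32
  Essays 92 × 0.09 = 8.28
  Term project 53 × 0.05 = 2.65
  Lab reports 93.25 × 0.1 = 9.325
  Assignments 26 × 0.08 = 2.08
  Portfolio 91 × 0.19 = 17.29
Sum = 72.185
72.185 is ≥ 70 and < 73 → C-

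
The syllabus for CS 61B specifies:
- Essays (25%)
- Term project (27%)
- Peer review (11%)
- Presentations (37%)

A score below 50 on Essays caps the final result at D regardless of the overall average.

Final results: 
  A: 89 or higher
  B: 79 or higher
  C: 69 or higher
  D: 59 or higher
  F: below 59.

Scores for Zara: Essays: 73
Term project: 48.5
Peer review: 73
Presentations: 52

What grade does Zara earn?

F

Essays score 73 ≥ 50: minimum met.
Weighted total:
  Essays 73 × 0.25 = 18.25
  Term project 48.5 × 0.27 = 13.095
  Peer review 73 × 0.11 = 8.03
  Presentations 52 × 0.37 = 19.24
Sum = 58.615
58.615 < 59 → F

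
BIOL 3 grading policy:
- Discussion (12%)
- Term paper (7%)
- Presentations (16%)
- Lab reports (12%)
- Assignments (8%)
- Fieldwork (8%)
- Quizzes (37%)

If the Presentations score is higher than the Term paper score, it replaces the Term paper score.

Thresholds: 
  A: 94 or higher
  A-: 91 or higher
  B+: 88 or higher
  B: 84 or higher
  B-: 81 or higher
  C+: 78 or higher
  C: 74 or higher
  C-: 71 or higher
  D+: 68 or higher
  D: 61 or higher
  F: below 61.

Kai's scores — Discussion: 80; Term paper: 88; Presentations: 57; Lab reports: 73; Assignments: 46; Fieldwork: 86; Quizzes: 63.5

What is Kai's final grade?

D

Presentations (57) ≤ Term paper (88), so Term paper stays at 88.
Weighted total:
  Discussion 80 × 0.12 = 9.6
  Term paper 88 × 0.07 = 6.16
  Presentations 57 × 0.16 = 9.12
  Lab reports 73 × 0.12 = 8.76
  Assignments 46 × 0.08 = 3.68
  Fieldwork 86 × 0.08 = 6.88
  Quizzes 63.5 × 0.37 = 23.495
Sum = 67.695
67.695 is ≥ 61 and < 68 → D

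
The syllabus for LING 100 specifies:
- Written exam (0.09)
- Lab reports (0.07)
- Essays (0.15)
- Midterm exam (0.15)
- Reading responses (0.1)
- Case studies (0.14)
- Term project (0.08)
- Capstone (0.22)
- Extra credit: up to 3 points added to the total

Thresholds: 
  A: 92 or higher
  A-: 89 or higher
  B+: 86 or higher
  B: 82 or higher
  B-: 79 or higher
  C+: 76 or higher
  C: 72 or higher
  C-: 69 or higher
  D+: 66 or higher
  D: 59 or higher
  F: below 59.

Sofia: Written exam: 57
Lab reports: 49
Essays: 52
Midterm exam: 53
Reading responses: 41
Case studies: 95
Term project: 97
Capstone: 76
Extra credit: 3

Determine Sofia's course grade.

Weighted total:
  Written exam 57 × 0.09 = 5.13
  Lab reports 49 × 0.07 = 3.43
  Essays 52 × 0.15 = 7.8
  Midterm exam 53 × 0.15 = 7.95
  Reading responses 41 × 0.1 = 4.1
  Case studies 95 × 0.14 = 13.3
  Term project 97 × 0.08 = 7.76
  Capstone 76 × 0.22 = 16.72
Sum = 66.19
Extra credit: 66.19 + 3 = 69.19
69.19 is ≥ 69 and < 72 → C-

C-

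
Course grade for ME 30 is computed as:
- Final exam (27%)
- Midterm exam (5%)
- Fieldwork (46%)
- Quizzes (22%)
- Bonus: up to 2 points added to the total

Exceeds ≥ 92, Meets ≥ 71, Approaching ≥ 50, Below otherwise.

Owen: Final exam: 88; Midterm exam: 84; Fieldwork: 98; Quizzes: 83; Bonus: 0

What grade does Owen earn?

Weighted total:
  Final exam 88 × 0.27 = 23.76
  Midterm exam 84 × 0.05 = 4.2
  Fieldwork 98 × 0.46 = 45.08
  Quizzes 83 × 0.22 = 18.26
Sum = 91.3
Bonus: 91.3 + 0 = 91.3
91.3 is ≥ 71 and < 92 → Meets

Meets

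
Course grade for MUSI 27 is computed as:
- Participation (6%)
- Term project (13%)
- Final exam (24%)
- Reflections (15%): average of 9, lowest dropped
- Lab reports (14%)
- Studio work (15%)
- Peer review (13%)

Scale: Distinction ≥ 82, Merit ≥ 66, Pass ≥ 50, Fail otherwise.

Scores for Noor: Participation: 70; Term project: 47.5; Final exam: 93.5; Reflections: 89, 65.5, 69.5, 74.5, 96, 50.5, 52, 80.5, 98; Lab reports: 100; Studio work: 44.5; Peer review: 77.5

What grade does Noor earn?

Reflections: drop 50.5 → average of remaining 8 = 625/8 = 78.125
Weighted total:
  Participation 70 × 0.06 = 4.2
  Term project 47.5 × 0.13 = 6.175
  Final exam 93.5 × 0.24 = 22.44
  Reflections 78.125 × 0.15 = 11.71875
  Lab reports 100 × 0.14 = 14
  Studio work 44.5 × 0.15 = 6.675
  Peer review 77.5 × 0.13 = 10.075
Sum = 75.28375
75.28375 is ≥ 66 and < 82 → Merit

Merit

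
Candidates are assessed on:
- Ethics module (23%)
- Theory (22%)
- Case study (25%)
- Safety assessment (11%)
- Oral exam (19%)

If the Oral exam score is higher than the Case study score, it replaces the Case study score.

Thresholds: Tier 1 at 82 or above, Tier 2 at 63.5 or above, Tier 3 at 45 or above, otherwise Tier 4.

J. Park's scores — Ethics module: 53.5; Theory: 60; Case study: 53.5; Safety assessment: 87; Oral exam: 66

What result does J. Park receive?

Oral exam (66) > Case study (53.5), so Case study counts as 66.
Weighted total:
  Ethics module 53.5 × 0.23 = 12.305
  Theory 60 × 0.22 = 13.2
  Case study 66 × 0.25 = 16.5
  Safety assessment 87 × 0.11 = 9.57
  Oral exam 66 × 0.19 = 12.54
Sum = 64.115
64.115 is ≥ 63.5 and < 82 → Tier 2

Tier 2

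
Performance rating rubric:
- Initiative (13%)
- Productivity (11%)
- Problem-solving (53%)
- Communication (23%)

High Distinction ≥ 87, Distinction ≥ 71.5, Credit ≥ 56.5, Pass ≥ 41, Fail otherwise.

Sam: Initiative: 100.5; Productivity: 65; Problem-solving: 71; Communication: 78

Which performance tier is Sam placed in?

Weighted total:
  Initiative 100.5 × 0.13 = 13.065
  Productivity 65 × 0.11 = 7.15
  Problem-solving 71 × 0.53 = 37.63
  Communication 78 × 0.23 = 17.94
Sum = 75.785
75.785 is ≥ 71.5 and < 87 → Distinction

Distinction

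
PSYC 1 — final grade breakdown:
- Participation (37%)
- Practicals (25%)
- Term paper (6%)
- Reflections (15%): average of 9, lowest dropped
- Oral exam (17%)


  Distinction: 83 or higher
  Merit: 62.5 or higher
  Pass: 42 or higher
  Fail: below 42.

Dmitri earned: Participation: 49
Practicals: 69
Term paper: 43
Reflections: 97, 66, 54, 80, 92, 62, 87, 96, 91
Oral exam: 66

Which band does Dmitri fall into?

Reflections: drop 54 → average of remaining 8 = 671/8 = 83.875
Weighted total:
  Participation 49 × 0.37 = 18.13
  Practicals 69 × 0.25 = 17.25
  Term paper 43 × 0.06 = 2.58
  Reflections 83.875 × 0.15 = 12.58125
  Oral exam 66 × 0.17 = 11.22
Sum = 61.76125
61.76125 is ≥ 42 and < 62.5 → Pass

Pass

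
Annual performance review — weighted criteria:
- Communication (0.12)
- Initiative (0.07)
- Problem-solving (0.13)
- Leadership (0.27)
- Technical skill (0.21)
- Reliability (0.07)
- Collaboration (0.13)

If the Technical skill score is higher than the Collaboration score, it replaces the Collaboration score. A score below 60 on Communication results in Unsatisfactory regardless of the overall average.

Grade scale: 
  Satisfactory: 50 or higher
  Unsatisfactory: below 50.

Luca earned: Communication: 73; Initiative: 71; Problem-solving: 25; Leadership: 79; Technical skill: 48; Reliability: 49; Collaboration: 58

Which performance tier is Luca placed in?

Technical skill (48) ≤ Collaboration (58), so Collaboration stays at 58.
Communication score 73 ≥ 60: minimum met.
Weighted total:
  Communication 73 × 0.12 = 8.76
  Initiative 71 × 0.07 = 4.97
  Problem-solving 25 × 0.13 = 3.25
  Leadership 79 × 0.27 = 21.33
  Technical skill 48 × 0.21 = 10.08
  Reliability 49 × 0.07 = 3.43
  Collaboration 58 × 0.13 = 7.54
Sum = 59.36
59.36 ≥ 50 → Satisfactory

Satisfactory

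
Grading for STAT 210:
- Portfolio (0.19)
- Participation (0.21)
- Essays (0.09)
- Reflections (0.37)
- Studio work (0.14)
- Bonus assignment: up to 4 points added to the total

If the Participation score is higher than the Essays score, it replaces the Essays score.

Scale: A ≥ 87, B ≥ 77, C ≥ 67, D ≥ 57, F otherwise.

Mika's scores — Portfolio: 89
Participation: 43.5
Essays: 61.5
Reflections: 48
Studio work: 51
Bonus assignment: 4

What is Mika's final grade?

D

Participation (43.5) ≤ Essays (61.5), so Essays stays at 61.5.
Weighted total:
  Portfolio 89 × 0.19 = 16.91
  Participation 43.5 × 0.21 = 9.135
  Essays 61.5 × 0.09 = 5.535
  Reflections 48 × 0.37 = 17.76
  Studio work 51 × 0.14 = 7.14
Sum = 56.48
Bonus assignment: 56.48 + 4 = 60.48
60.48 is ≥ 57 and < 67 → D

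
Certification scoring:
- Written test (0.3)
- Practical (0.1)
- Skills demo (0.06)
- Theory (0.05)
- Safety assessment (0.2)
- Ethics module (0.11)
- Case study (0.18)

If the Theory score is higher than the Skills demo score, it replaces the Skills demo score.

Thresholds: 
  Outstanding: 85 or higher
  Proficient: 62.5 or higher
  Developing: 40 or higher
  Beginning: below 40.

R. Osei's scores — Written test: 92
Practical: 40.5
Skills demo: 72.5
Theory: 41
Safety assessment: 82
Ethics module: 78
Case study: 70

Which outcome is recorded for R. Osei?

Proficient

Theory (41) ≤ Skills demo (72.5), so Skills demo stays at 72.5.
Weighted total:
  Written test 92 × 0.3 = 27.6
  Practical 40.5 × 0.1 = 4.05
  Skills demo 72.5 × 0.06 = 4.35
  Theory 41 × 0.05 = 2.05
  Safety assessment 82 × 0.2 = 16.4
  Ethics module 78 × 0.11 = 8.58
  Case study 70 × 0.18 = 12.6
Sum = 75.63
75.63 is ≥ 62.5 and < 85 → Proficient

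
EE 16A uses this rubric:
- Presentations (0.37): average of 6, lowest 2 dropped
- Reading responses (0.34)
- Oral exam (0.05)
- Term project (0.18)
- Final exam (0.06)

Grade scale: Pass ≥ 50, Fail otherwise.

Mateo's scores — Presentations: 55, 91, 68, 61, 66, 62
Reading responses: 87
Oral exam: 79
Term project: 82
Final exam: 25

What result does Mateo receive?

Presentations: drop 55, 61 → average of remaining 4 = 287/4 = 71.75
Weighted total:
  Presentations 71.75 × 0.37 = 26.5475
  Reading responses 87 × 0.34 = 29.58
  Oral exam 79 × 0.05 = 3.95
  Term project 82 × 0.18 = 14.76
  Final exam 25 × 0.06 = 1.5
Sum = 76.3375
76.3375 ≥ 50 → Pass

Pass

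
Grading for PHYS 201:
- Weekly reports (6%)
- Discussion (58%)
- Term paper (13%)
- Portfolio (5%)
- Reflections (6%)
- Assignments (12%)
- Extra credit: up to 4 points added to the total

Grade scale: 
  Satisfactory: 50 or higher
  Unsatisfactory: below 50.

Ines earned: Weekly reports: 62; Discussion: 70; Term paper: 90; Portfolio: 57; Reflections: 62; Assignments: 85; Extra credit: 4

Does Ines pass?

Weighted total:
  Weekly reports 62 × 0.06 = 3.72
  Discussion 70 × 0.58 = 40.6
  Term paper 90 × 0.13 = 11.7
  Portfolio 57 × 0.05 = 2.85
  Reflections 62 × 0.06 = 3.72
  Assignments 85 × 0.12 = 10.2
Sum = 72.79
Extra credit: 72.79 + 4 = 76.79
76.79 ≥ 50 → Satisfactory

Satisfactory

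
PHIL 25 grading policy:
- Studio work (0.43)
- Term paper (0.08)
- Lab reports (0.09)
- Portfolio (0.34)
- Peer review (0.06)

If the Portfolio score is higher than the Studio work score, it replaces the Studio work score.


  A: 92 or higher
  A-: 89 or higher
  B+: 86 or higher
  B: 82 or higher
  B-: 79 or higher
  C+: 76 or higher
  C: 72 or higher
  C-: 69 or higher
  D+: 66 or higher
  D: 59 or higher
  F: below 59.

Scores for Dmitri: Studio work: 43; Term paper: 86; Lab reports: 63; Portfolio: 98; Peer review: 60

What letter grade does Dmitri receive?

Portfolio (98) > Studio work (43), so Studio work counts as 98.
Weighted total:
  Studio work 98 × 0.43 = 42.14
  Term paper 86 × 0.08 = 6.88
  Lab reports 63 × 0.09 = 5.67
  Portfolio 98 × 0.34 = 33.32
  Peer review 60 × 0.06 = 3.6
Sum = 91.61
91.61 is ≥ 89 and < 92 → A-

A-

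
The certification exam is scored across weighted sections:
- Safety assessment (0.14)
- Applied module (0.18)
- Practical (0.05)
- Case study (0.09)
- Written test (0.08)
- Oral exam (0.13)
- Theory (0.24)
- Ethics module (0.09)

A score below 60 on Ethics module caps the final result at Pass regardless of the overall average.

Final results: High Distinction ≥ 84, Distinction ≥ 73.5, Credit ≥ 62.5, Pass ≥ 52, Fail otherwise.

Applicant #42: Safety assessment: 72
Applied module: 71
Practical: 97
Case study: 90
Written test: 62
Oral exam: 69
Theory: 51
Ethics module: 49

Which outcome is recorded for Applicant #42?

Pass

Ethics module score 49 < 60: minimum not met.
Weighted total:
  Safety assessment 72 × 0.14 = 10.08
  Applied module 71 × 0.18 = 12.78
  Practical 97 × 0.05 = 4.85
  Case study 90 × 0.09 = 8.1
  Written test 62 × 0.08 = 4.96
  Oral exam 69 × 0.13 = 8.97
  Theory 51 × 0.24 = 12.24
  Ethics module 49 × 0.09 = 4.41
Sum = 66.39
66.39 would be Credit; cap at Pass applies → Pass.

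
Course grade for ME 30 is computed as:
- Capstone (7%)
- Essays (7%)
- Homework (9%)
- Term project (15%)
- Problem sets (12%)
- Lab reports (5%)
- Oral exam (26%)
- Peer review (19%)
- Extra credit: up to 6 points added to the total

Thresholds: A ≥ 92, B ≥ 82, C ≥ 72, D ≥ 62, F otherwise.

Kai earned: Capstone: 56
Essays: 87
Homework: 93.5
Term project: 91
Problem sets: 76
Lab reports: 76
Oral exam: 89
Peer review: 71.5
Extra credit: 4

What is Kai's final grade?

Weighted total:
  Capstone 56 × 0.07 = 3.92
  Essays 87 × 0.07 = 6.09
  Homework 93.5 × 0.09 = 8.415
  Term project 91 × 0.15 = 13.65
  Problem sets 76 × 0.12 = 9.12
  Lab reports 76 × 0.05 = 3.8
  Oral exam 89 × 0.26 = 23.14
  Peer review 71.5 × 0.19 = 13.585
Sum = 81.72
Extra credit: 81.72 + 4 = 85.72
85.72 is ≥ 82 and < 92 → B

B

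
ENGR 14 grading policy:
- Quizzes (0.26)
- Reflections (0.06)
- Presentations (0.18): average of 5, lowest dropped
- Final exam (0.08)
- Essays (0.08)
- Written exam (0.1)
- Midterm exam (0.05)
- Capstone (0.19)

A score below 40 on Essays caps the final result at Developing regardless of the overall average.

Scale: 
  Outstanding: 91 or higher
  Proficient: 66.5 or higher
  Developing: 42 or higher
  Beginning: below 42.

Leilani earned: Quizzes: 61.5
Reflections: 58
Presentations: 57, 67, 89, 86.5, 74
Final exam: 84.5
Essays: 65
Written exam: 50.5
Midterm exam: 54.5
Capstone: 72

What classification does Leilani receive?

Presentations: drop 57 → average of remaining 4 = 316.5/4 = 79.125
Essays score 65 ≥ 40: minimum met.
Weighted total:
  Quizzes 61.5 × 0.26 = 15.99
  Reflections 58 × 0.06 = 3.48
  Presentations 79.125 × 0.18 = 14.2425
  Final exam 84.5 × 0.08 = 6.76
  Essays 65 × 0.08 = 5.2
  Written exam 50.5 × 0.1 = 5.05
  Midterm exam 54.5 × 0.05 = 2.725
  Capstone 72 × 0.19 = 13.68
Sum = 67.1275
67.1275 is ≥ 66.5 and < 91 → Proficient

Proficient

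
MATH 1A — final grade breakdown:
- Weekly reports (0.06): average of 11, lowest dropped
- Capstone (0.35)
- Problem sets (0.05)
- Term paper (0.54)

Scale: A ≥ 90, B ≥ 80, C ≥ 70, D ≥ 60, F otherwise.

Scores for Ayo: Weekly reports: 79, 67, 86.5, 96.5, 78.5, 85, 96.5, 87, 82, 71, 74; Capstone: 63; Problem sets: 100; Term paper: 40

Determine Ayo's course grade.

Weekly reports: drop 67 → average of remaining 10 = 836/10 = 83.6
Weighted total:
  Weekly reports 83.6 × 0.06 = 5.016
  Capstone 63 × 0.35 = 22.05
  Problem sets 100 × 0.05 = 5
  Term paper 40 × 0.54 = 21.6
Sum = 53.666
53.666 < 60 → F

F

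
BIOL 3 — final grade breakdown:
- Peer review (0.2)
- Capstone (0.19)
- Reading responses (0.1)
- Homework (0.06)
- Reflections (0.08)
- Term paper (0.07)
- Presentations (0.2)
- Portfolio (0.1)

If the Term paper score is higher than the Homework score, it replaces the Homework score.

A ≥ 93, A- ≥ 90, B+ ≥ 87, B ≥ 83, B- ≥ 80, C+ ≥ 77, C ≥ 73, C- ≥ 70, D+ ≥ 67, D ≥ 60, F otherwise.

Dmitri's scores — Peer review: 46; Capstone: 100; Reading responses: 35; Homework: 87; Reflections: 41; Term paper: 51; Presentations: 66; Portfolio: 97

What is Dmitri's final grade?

D

Term paper (51) ≤ Homework (87), so Homework stays at 87.
Weighted total:
  Peer review 46 × 0.2 = 9.2
  Capstone 100 × 0.19 = 19
  Reading responses 35 × 0.1 = 3.5
  Homework 87 × 0.06 = 5.22
  Reflections 41 × 0.08 = 3.28
  Term paper 51 × 0.07 = 3.57
  Presentations 66 × 0.2 = 13.2
  Portfolio 97 × 0.1 = 9.7
Sum = 66.67
66.67 is ≥ 60 and < 67 → D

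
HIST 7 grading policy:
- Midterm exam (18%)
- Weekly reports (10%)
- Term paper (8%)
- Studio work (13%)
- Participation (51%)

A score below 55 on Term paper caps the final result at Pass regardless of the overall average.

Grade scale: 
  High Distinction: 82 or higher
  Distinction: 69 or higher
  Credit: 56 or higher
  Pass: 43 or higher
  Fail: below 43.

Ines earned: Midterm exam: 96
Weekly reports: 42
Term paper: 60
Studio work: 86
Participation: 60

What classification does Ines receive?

Credit

Term paper score 60 ≥ 55: minimum met.
Weighted total:
  Midterm exam 96 × 0.18 = 17.28
  Weekly reports 42 × 0.1 = 4.2
  Term paper 60 × 0.08 = 4.8
  Studio work 86 × 0.13 = 11.18
  Participation 60 × 0.51 = 30.6
Sum = 68.06
68.06 is ≥ 56 and < 69 → Credit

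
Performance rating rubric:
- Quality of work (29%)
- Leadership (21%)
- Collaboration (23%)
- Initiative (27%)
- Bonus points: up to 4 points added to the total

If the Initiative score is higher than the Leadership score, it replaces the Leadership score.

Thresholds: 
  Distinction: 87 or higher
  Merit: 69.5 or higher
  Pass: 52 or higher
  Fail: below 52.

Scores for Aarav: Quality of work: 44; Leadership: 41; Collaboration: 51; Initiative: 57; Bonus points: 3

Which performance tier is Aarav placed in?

Pass

Initiative (57) > Leadership (41), so Leadership counts as 57.
Weighted total:
  Quality of work 44 × 0.29 = 12.76
  Leadership 57 × 0.21 = 11.97
  Collaboration 51 × 0.23 = 11.73
  Initiative 57 × 0.27 = 15.39
Sum = 51.85
Bonus points: 51.85 + 3 = 54.85
54.85 is ≥ 52 and < 69.5 → Pass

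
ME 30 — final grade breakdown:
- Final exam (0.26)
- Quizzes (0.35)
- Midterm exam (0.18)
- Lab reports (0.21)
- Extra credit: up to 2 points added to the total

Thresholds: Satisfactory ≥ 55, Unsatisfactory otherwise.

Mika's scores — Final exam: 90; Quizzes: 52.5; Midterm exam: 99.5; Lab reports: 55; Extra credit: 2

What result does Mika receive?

Weighted total:
  Final exam 90 × 0.26 = 23.4
  Quizzes 52.5 × 0.35 = 18.375
  Midterm exam 99.5 × 0.18 = 17.91
  Lab reports 55 × 0.21 = 11.55
Sum = 71.235
Extra credit: 71.235 + 2 = 73.235
73.235 ≥ 55 → Satisfactory

Satisfactory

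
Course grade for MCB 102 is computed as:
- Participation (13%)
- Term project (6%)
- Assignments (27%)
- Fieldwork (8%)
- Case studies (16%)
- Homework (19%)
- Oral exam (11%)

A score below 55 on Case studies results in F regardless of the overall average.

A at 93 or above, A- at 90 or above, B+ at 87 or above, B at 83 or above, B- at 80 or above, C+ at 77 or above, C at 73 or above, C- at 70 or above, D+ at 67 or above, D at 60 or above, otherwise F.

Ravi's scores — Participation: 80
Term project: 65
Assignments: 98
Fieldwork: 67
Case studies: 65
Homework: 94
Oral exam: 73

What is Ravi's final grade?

B-

Case studies score 65 ≥ 55: minimum met.
Weighted total:
  Participation 80 × 0.13 = 10.4
  Term project 65 × 0.06 = 3.9
  Assignments 98 × 0.27 = 26.46
  Fieldwork 67 × 0.08 = 5.36
  Case studies 65 × 0.16 = 10.4
  Homework 94 × 0.19 = 17.86
  Oral exam 73 × 0.11 = 8.03
Sum = 82.41
82.41 is ≥ 80 and < 83 → B-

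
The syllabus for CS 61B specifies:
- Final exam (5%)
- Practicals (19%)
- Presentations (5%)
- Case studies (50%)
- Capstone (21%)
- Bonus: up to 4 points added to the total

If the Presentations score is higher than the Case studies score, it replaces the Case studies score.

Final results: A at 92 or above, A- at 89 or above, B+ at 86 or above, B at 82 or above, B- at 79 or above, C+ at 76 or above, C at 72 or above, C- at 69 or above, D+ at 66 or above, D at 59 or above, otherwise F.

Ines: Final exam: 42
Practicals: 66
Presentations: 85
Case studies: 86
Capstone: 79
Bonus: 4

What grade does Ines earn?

B

Presentations (85) ≤ Case studies (86), so Case studies stays at 86.
Weighted total:
  Final exam 42 × 0.05 = 2.1
  Practicals 66 × 0.19 = 12.54
  Presentations 85 × 0.05 = 4.25
  Case studies 86 × 0.5 = 43
  Capstone 79 × 0.21 = 16.59
Sum = 78.48
Bonus: 78.48 + 4 = 82.48
82.48 is ≥ 82 and < 86 → B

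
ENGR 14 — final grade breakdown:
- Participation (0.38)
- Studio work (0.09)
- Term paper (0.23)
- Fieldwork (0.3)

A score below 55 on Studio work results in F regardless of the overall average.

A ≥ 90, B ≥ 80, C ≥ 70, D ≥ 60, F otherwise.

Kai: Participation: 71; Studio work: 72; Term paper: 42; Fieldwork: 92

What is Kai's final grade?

Studio work score 72 ≥ 55: minimum met.
Weighted total:
  Participation 71 × 0.38 = 26.98
  Studio work 72 × 0.09 = 6.48
  Term paper 42 × 0.23 = 9.66
  Fieldwork 92 × 0.3 = 27.6
Sum = 70.72
70.72 is ≥ 70 and < 80 → C

C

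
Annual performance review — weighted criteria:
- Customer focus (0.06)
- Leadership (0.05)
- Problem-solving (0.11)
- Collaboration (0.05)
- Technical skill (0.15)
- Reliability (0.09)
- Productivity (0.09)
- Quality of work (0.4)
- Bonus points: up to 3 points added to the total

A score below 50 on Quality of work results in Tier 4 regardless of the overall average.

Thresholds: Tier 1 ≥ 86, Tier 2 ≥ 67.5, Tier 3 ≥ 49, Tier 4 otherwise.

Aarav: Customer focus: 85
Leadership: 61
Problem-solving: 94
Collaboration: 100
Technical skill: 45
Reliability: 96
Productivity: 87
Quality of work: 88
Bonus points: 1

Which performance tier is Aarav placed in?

Quality of work score 88 ≥ 50: minimum met.
Weighted total:
  Customer focus 85 × 0.06 = 5.1
  Leadership 61 × 0.05 = 3.05
  Problem-solving 94 × 0.11 = 10.34
  Collaboration 100 × 0.05 = 5
  Technical skill 45 × 0.15 = 6.75
  Reliability 96 × 0.09 = 8.64
  Productivity 87 × 0.09 = 7.83
  Quality of work 88 × 0.4 = 35.2
Sum = 81.91
Bonus points: 81.91 + 1 = 82.91
82.91 is ≥ 67.5 and < 86 → Tier 2

Tier 2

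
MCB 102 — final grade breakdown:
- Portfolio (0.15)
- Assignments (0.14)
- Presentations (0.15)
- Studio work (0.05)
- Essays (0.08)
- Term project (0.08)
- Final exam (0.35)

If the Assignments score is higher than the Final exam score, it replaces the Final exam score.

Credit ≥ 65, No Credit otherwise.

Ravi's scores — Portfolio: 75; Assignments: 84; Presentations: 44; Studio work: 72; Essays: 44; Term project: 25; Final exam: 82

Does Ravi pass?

Credit

Assignments (84) > Final exam (82), so Final exam counts as 84.
Weighted total:
  Portfolio 75 × 0.15 = 11.25
  Assignments 84 × 0.14 = 11.76
  Presentations 44 × 0.15 = 6.6
  Studio work 72 × 0.05 = 3.6
  Essays 44 × 0.08 = 3.52
  Term project 25 × 0.08 = 2
  Final exam 84 × 0.35 = 29.4
Sum = 68.13
68.13 ≥ 65 → Credit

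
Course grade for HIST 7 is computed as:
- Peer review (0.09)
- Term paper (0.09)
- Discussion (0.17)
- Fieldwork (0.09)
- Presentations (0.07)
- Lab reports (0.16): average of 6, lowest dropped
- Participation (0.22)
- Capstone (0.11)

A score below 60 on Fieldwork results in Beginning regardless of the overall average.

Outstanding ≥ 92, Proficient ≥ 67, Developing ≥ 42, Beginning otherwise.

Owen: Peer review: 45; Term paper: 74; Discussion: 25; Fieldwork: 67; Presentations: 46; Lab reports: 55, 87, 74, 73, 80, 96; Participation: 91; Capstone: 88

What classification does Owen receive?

Proficient

Lab reports: drop 55 → average of remaining 5 = 410/5 = 82
Fieldwork score 67 ≥ 60: minimum met.
Weighted total:
  Peer review 45 × 0.09 = 4.05
  Term paper 74 × 0.09 = 6.66
  Discussion 25 × 0.17 = 4.25
  Fieldwork 67 × 0.09 = 6.03
  Presentations 46 × 0.07 = 3.22
  Lab reports 82 × 0.16 = 13.12
  Participation 91 × 0.22 = 20.02
  Capstone 88 × 0.11 = 9.68
Sum = 67.03
67.03 is ≥ 67 and < 92 → Proficient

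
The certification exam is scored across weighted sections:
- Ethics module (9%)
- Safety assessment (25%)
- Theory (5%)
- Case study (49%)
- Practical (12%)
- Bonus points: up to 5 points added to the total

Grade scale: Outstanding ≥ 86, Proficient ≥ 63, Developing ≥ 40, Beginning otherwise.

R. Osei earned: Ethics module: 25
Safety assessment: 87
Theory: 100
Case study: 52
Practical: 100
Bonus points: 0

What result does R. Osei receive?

Weighted total:
  Ethics module 25 × 0.09 = 2.25
  Safety assessment 87 × 0.25 = 21.75
  Theory 100 × 0.05 = 5
  Case study 52 × 0.49 = 25.48
  Practical 100 × 0.12 = 12
Sum = 66.48
Bonus points: 66.48 + 0 = 66.48
66.48 is ≥ 63 and < 86 → Proficient

Proficient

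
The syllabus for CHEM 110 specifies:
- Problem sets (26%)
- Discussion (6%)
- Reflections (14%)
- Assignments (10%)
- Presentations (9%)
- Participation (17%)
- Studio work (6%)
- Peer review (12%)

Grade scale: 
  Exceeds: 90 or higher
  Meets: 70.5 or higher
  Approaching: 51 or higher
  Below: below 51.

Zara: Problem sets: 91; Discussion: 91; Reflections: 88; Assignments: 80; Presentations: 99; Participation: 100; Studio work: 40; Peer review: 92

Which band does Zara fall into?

Meets

Weighted total:
  Problem sets 91 × 0.26 = 23.66
  Discussion 91 × 0.06 = 5.46
  Reflections 88 × 0.14 = 12.32
  Assignments 80 × 0.1 = 8
  Presentations 99 × 0.09 = 8.91
  Participation 100 × 0.17 = 17
  Studio work 40 × 0.06 = 2.4
  Peer review 92 × 0.12 = 11.04
Sum = 88.79
88.79 is ≥ 70.5 and < 90 → Meets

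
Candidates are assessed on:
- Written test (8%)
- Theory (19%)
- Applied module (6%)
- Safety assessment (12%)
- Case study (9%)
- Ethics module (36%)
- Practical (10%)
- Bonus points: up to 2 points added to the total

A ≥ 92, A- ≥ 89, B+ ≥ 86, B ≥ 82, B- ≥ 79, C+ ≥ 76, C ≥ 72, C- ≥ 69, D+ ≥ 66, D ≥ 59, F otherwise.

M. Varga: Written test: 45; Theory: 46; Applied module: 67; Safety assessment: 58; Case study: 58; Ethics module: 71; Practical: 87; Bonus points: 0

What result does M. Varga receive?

D

Weighted total:
  Written test 45 × 0.08 = 3.6
  Theory 46 × 0.19 = 8.74
  Applied module 67 × 0.06 = 4.02
  Safety assessment 58 × 0.12 = 6.96
  Case study 58 × 0.09 = 5.22
  Ethics module 71 × 0.36 = 25.56
  Practical 87 × 0.1 = 8.7
Sum = 62.8
Bonus points: 62.8 + 0 = 62.8
62.8 is ≥ 59 and < 66 → D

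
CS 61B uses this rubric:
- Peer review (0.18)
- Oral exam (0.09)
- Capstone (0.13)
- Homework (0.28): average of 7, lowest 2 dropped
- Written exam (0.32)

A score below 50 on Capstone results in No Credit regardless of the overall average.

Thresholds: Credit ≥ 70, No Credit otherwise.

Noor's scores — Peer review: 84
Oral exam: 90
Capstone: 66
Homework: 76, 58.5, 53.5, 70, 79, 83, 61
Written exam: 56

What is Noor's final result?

Credit

Homework: drop 53.5, 58.5 → average of remaining 5 = 369/5 = 73.8
Capstone score 66 ≥ 50: minimum met.
Weighted total:
  Peer review 84 × 0.18 = 15.12
  Oral exam 90 × 0.09 = 8.1
  Capstone 66 × 0.13 = 8.58
  Homework 73.8 × 0.28 = 20.664
  Written exam 56 × 0.32 = 17.92
Sum = 70.384
70.384 ≥ 70 → Credit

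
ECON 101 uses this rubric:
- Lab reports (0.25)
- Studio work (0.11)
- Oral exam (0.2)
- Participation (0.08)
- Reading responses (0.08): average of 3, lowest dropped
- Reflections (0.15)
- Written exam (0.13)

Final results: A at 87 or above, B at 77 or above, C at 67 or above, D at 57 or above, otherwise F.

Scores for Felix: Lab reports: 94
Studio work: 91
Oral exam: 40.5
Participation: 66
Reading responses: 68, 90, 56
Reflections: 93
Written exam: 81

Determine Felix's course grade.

Reading responses: drop 56 → average of remaining 2 = 158/2 = 79
Weighted total:
  Lab reports 94 × 0.25 = 23.5
  Studio work 91 × 0.11 = 10.01
  Oral exam 40.5 × 0.2 = 8.1
  Participation 66 × 0.08 = 5.28
  Reading responses 79 × 0.08 = 6.32
  Reflections 93 × 0.15 = 13.95
  Written exam 81 × 0.13 = 10.53
Sum = 77.69
77.69 is ≥ 77 and < 87 → B

B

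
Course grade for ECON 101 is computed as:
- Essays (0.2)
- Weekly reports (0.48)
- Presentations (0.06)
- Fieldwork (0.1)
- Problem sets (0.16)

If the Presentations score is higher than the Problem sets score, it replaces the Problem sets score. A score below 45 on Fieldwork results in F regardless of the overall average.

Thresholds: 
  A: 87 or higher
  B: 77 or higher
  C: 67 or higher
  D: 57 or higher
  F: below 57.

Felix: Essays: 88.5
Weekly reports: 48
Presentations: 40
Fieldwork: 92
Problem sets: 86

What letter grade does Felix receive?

D

Presentations (40) ≤ Problem sets (86), so Problem sets stays at 86.
Fieldwork score 92 ≥ 45: minimum met.
Weighted total:
  Essays 88.5 × 0.2 = 17.7
  Weekly reports 48 × 0.48 = 23.04
  Presentations 40 × 0.06 = 2.4
  Fieldwork 92 × 0.1 = 9.2
  Problem sets 86 × 0.16 = 13.76
Sum = 66.1
66.1 is ≥ 57 and < 67 → D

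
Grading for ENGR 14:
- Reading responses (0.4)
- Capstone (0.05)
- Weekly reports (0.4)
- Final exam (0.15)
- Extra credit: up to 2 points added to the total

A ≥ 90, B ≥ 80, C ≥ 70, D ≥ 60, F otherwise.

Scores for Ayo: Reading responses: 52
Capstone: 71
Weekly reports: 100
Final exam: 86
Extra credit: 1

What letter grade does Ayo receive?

Weighted total:
  Reading responses 52 × 0.4 = 20.8
  Capstone 71 × 0.05 = 3.55
  Weekly reports 100 × 0.4 = 40
  Final exam 86 × 0.15 = 12.9
Sum = 77.25
Extra credit: 77.25 + 1 = 78.25
78.25 is ≥ 70 and < 80 → C

C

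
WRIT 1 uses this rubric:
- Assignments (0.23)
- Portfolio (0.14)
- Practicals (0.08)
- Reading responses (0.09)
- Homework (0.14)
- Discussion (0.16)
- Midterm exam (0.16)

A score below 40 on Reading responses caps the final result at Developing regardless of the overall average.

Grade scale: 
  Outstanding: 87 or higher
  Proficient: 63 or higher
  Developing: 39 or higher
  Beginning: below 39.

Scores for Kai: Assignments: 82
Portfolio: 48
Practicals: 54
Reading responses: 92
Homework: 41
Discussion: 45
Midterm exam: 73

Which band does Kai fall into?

Developing

Reading responses score 92 ≥ 40: minimum met.
Weighted total:
  Assignments 82 × 0.23 = 18.86
  Portfolio 48 × 0.14 = 6.72
  Practicals 54 × 0.08 = 4.32
  Reading responses 92 × 0.09 = 8.28
  Homework 41 × 0.14 = 5.74
  Discussion 45 × 0.16 = 7.2
  Midterm exam 73 × 0.16 = 11.68
Sum = 62.8
62.8 is ≥ 39 and < 63 → Developing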